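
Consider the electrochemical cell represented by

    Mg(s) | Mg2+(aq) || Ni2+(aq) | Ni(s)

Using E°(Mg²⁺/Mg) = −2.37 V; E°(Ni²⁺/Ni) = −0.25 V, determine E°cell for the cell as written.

By convention the left-hand electrode in cell notation is the anode (oxidation) and the right-hand electrode is the cathode (reduction).
E°cell = E°(right) − E°(left) = −0.25 − (−2.37) = +2.12 V.

+2.12 V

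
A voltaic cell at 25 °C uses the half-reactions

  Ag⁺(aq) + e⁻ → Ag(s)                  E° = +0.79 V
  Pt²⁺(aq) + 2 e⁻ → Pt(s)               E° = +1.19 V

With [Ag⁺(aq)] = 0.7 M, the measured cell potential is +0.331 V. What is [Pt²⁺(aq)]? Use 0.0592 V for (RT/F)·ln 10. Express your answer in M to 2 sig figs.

0.0023 M

With Pt²⁺/Pt at the cathode and Ag⁺/Ag at the anode, E°cell = +1.19 − (+0.79) = +0.40 V (n = 2).
Rearranging E = E° − (0.0592/n)·log Q gives log Q = 2(+0.40 − (+0.331))/0.0592 = 2.331.
For Pt²⁺(aq) + 2 Ag(s) → Pt(s) + 2 Ag⁺(aq), the reaction quotient is Q = [Ag⁺(aq)]^2 / [Pt²⁺(aq)].
Solving for the unknown gives log [Pt²⁺(aq)] = −2.641, so [Pt²⁺(aq)] ≈ 0.0023 M.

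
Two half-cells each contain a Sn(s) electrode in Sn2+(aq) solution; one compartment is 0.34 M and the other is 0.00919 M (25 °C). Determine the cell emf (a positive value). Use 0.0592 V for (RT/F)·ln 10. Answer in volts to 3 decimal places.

0.046 V

For a concentration cell E°cell = 0, since both electrodes use the same couple.
The compartment with the higher Sn2+(aq) concentration (0.34 M) acts as the cathode; ions are reduced there and produced at the dilute (0.00919 M) anode.
With n = 2, Ecell = −(0.0592/2)·log([dilute]/[conc]) = −(0.0592/2)·log(0.00919/0.34) = +0.046 V.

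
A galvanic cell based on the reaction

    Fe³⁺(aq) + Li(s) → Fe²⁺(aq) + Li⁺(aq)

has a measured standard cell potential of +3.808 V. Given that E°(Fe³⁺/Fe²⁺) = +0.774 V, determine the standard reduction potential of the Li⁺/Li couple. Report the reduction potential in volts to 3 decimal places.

In the reaction as written the Fe³⁺/Fe²⁺ couple is reduced (cathode) and Li⁺/Li is oxidized (anode), so E°cell = E°(Fe³⁺/Fe²⁺) − E°(Li⁺/Li).
E°(Li⁺/Li) = E°(cathode) − E°cell = +0.774 − (+3.808) = −3.034 V.

−3.034 V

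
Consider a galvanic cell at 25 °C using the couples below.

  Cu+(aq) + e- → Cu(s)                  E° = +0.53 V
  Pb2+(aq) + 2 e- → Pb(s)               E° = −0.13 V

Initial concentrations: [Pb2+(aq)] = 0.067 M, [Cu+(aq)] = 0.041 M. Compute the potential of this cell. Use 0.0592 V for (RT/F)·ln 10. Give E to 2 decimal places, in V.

+0.61 V

The Cu⁺/Cu couple has the more positive E°, so it is the cathode; Pb²⁺/Pb is the anode.
The standard potential is +0.53 − (−0.13) = +0.66 V and the balanced reaction transfers n = 2 electrons.
Balancing gives 2 Cu+(aq) + Pb(s) → 2 Cu(s) + Pb2+(aq); hence Q = [Pb2+(aq)] / [Cu+(aq)]^2 = 39.9 (log Q = 1.601).
E = E° − (0.0592/n)·log Q = +0.66 − (0.0592/2)(1.601) = +0.61 V.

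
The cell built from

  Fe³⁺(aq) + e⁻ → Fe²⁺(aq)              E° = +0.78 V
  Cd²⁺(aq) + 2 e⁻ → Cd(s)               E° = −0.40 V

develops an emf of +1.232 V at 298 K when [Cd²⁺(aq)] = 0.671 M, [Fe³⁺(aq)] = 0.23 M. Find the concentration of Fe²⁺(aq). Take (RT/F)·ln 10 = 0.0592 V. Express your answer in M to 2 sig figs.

With Fe³⁺/Fe²⁺ at the cathode and Cd²⁺/Cd at the anode, E°cell = +0.78 − (−0.40) = +1.18 V (n = 2).
Rearranging E = E° − (0.0592/n)·log Q gives log Q = 2(+1.18 − (+1.232))/0.0592 = −1.757.
The balanced reaction is 2 Fe³⁺(aq) + Cd(s) → 2 Fe²⁺(aq) + Cd²⁺(aq), so Q = ([Fe²⁺(aq)]^2·[Cd²⁺(aq)]) / [Fe³⁺(aq)]^2.
Isolating [Fe²⁺(aq)] in Q = 10^{−1.757} yields log [Fe²⁺(aq)] = −1.430, i.e. 0.037 M.

0.037 M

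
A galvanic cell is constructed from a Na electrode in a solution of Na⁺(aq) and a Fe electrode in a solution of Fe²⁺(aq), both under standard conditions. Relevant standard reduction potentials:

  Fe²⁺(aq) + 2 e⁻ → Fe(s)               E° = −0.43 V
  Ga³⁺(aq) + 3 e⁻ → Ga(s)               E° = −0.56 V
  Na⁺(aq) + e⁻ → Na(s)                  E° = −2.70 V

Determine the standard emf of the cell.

Of the two couples in this cell, the one with the more positive reduction potential is reduced at the cathode: here that is Fe²⁺/Fe (−0.43 V); Na⁺/Na (−2.70 V) is the anode.
E°cell = E°(cathode) − E°(anode) = −0.43 − (−2.70) = +2.27 V.

+2.27 V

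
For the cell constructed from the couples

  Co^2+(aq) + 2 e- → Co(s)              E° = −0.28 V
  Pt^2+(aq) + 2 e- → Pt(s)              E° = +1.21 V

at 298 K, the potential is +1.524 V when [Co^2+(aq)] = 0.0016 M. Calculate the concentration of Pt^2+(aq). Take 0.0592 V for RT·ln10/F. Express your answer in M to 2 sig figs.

The Pt²⁺/Pt couple has the larger reduction potential, so it is the cathode: E°cell = +1.21 − (−0.28) = +1.49 V and n = 2.
Rearranging E = E° − (0.0592/n)·log Q gives log Q = 2(+1.49 − (+1.524))/0.0592 = −1.149.
Balancing electrons gives Pt^2+(aq) + Co(s) → Pt(s) + Co^2+(aq); thus Q = [Co^2+(aq)] / [Pt^2+(aq)].
Solving for the unknown gives log [Pt^2+(aq)] = −1.647, so [Pt^2+(aq)] ≈ 0.023 M.

0.023 M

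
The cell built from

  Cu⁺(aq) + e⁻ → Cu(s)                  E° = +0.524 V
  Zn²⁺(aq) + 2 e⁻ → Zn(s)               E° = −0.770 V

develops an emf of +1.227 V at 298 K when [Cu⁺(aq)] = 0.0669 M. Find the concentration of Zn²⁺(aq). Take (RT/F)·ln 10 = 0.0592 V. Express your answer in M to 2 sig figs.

0.82 M

With Cu⁺/Cu at the cathode and Zn²⁺/Zn at the anode, E°cell = +0.524 − (−0.770) = +1.294 V (n = 2).
Rearranging E = E° − (0.0592/n)·log Q gives log Q = 2(+1.294 − (+1.227))/0.0592 = 2.264.
Balancing electrons gives 2 Cu⁺(aq) + Zn(s) → 2 Cu(s) + Zn²⁺(aq); thus Q = [Zn²⁺(aq)] / [Cu⁺(aq)]^2.
Substituting the known concentrations and solving, log [Zn²⁺(aq)] = −0.085 and [Zn²⁺(aq)] = 0.82 M.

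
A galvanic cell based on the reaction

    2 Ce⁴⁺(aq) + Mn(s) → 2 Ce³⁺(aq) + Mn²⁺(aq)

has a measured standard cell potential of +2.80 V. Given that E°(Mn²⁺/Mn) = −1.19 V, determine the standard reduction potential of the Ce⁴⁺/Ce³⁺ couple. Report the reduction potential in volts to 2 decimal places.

+1.61 V

In the reaction as written the Ce⁴⁺/Ce³⁺ couple is reduced (cathode) and Mn²⁺/Mn is oxidized (anode), so E°cell = E°(Ce⁴⁺/Ce³⁺) − E°(Mn²⁺/Mn).
E°(Ce⁴⁺/Ce³⁺) = E°cell + E°(anode) = +2.80 + (−1.19) = +1.61 V.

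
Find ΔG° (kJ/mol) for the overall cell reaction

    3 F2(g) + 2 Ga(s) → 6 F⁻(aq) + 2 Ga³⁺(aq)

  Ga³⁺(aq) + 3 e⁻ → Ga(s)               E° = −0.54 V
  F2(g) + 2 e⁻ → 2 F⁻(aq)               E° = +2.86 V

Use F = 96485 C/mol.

In the reaction as written F2(g) is reduced, so the F₂/F⁻ couple is the cathode and Ga³⁺/Ga is the anode.
E°cell = +2.86 − (−0.54) = +3.40 V; balancing electrons gives n = 6.
ΔG° = −nFE°cell = −(6)(96485)(+3.40) J/mol = −1968 kJ/mol.

−1968 kJ/mol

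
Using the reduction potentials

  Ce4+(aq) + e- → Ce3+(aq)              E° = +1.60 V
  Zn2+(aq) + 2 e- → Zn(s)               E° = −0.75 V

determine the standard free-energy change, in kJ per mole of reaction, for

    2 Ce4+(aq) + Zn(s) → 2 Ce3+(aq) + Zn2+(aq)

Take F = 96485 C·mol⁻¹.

−453 kJ/mol

In the reaction as written Ce4+(aq) is reduced, so the Ce⁴⁺/Ce³⁺ couple is the cathode and Zn²⁺/Zn is the anode.
E°cell = +1.60 − (−0.75) = +2.35 V; balancing electrons gives n = 2.
ΔG° = −nFE°cell = −(2)(96485)(+2.35) J/mol = −453 kJ/mol.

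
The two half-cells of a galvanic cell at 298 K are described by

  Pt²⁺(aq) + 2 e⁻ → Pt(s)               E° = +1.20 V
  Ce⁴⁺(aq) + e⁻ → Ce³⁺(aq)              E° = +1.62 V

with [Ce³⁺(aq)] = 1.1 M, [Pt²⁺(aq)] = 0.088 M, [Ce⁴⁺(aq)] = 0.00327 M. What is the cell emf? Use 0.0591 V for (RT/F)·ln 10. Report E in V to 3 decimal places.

+0.302 V

Ce⁴⁺/Ce³⁺ is reduced (cathode, E° = +1.62 V) and Pt²⁺/Pt is oxidized (anode).
The standard potential is +1.62 − (+1.20) = +0.42 V and the balanced reaction transfers n = 2 electrons.
Balancing gives 2 Ce⁴⁺(aq) + Pt(s) → 2 Ce³⁺(aq) + Pt²⁺(aq); hence Q = ([Ce³⁺(aq)]^2·[Pt²⁺(aq)]) / [Ce⁴⁺(aq)]^2 = 9.96×10^3 (log Q = 3.998).
E = E° − (0.0591/n)·log Q = +0.42 − (0.0591/2)(3.998) = +0.302 V.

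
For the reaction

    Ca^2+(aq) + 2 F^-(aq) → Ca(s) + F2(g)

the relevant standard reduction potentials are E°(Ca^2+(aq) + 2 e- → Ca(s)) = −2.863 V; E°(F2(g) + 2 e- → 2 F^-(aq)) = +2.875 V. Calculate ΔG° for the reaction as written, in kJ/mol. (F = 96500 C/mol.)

+1107 kJ/mol

In the reaction as written Ca^2+(aq) is reduced, so the Ca²⁺/Ca couple is the cathode and F₂/F⁻ is the anode.
E°cell = −2.863 − (+2.875) = −5.738 V; balancing electrons gives n = 2.
ΔG° = −nFE°cell = −(2)(96500)(−5.738) J/mol = +1107 kJ/mol.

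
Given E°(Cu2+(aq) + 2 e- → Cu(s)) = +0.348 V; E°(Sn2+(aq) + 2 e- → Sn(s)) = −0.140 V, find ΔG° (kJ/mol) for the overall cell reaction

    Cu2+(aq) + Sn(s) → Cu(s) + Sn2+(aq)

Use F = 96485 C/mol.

−94.2 kJ/mol

In the reaction as written Cu2+(aq) is reduced, so the Cu²⁺/Cu couple is the cathode and Sn²⁺/Sn is the anode.
E°cell = +0.348 − (−0.140) = +0.488 V; balancing electrons gives n = 2.
ΔG° = −nFE°cell = −(2)(96485)(+0.488) J/mol = −94.2 kJ/mol.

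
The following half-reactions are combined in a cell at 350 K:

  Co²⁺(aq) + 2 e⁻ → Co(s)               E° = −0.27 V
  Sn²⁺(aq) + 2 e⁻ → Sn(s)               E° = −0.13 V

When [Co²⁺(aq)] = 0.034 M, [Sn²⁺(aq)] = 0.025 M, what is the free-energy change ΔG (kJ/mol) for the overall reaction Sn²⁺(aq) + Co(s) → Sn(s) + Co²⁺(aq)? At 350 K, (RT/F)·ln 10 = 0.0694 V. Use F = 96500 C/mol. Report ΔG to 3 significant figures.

With Sn²⁺/Sn reduced at the cathode, E°cell = −0.13 − (−0.27) = +0.14 V and n = 2.
Q = [Co²⁺(aq)] / [Sn²⁺(aq)] = 1.36, so log Q = 0.134 and E = +0.14 − (0.0694/2)(0.134) = +0.1354 V.
Then ΔG = −nFE = −2 × 96500 × +0.1354 J/mol = −26.1 kJ/mol.

−26.1 kJ/mol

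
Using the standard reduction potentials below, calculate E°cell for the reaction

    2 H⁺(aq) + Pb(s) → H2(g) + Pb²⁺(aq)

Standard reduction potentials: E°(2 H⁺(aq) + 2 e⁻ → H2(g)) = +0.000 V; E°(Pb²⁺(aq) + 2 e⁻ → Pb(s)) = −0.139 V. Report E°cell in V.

+0.139 V

In the reaction as written, H⁺(aq) is reduced (cathode) and Pb²⁺(aq) is produced by oxidation at the anode.
E°cell = E°(cathode) − E°(anode) = +0.000 − (−0.139) = +0.139 V.
The positive value indicates the reaction is spontaneous as written.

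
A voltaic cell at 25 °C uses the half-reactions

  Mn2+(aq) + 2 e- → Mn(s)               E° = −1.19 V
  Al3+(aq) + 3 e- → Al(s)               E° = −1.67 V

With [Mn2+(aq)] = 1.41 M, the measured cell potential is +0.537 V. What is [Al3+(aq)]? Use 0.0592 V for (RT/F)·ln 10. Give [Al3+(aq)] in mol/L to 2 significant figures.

Mn²⁺/Mn is the cathode (higher E°); E°cell = −1.19 − (−1.67) = +0.48 V with n = 6.
Since E = E° − (0.0592/n)·log Q, log Q = n(E° − E)/0.0592 = −5.777.
The balanced reaction is 3 Mn2+(aq) + 2 Al(s) → 3 Mn(s) + 2 Al3+(aq), so Q = [Al3+(aq)]^2 / [Mn2+(aq)]^3.
Substituting the known concentrations and solving, log [Al3+(aq)] = −2.665 and [Al3+(aq)] = 0.0022 M.

0.0022 M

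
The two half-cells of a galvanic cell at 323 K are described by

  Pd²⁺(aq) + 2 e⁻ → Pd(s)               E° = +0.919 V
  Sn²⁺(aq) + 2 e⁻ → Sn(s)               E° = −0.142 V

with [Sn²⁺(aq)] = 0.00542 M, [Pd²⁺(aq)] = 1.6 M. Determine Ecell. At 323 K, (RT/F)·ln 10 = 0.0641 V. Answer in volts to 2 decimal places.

+1.14 V

Since E°(Pd²⁺/Pd) > E°(Sn²⁺/Sn), Pd²⁺/Pd serves as the cathode.
E°cell = E°cat − E°an = +0.919 − (−0.142) = +1.061 V; n = 2.
The balanced reaction is Pd²⁺(aq) + Sn(s) → Pd(s) + Sn²⁺(aq), so Q = [Sn²⁺(aq)] / [Pd²⁺(aq)] = 0.00339 and log Q = −2.470.
By the Nernst equation, E = +1.061 − (0.0641/2)·(−2.470) = +1.14 V.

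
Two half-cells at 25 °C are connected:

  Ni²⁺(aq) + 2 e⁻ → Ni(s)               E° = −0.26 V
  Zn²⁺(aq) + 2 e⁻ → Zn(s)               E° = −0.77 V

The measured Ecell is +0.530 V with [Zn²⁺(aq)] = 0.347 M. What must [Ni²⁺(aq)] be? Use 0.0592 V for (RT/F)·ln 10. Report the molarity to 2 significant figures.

Ni²⁺/Ni is the cathode (higher E°); E°cell = −0.26 − (−0.77) = +0.51 V with n = 2.
Rearranging E = E° − (0.0592/n)·log Q gives log Q = 2(+0.51 − (+0.530))/0.0592 = −0.676.
Balancing electrons gives Ni²⁺(aq) + Zn(s) → Ni(s) + Zn²⁺(aq); thus Q = [Zn²⁺(aq)] / [Ni²⁺(aq)].
Isolating [Ni²⁺(aq)] in Q = 10^{−0.676} yields log [Ni²⁺(aq)] = 0.216, i.e. 1.6 M.

1.6 M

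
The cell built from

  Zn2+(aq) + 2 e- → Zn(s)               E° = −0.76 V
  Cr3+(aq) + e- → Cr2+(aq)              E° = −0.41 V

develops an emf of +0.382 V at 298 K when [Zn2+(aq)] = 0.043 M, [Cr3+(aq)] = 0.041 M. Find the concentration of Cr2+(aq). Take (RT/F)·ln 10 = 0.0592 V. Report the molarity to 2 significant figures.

0.057 M

The Cr³⁺/Cr²⁺ couple has the larger reduction potential, so it is the cathode: E°cell = −0.41 − (−0.76) = +0.35 V and n = 2.
From the Nernst equation, log Q = n(E° − E)/0.0592 = 2·(+0.35 − (+0.382))/0.0592 = −1.081.
The balanced reaction is 2 Cr3+(aq) + Zn(s) → 2 Cr2+(aq) + Zn2+(aq), so Q = ([Cr2+(aq)]^2·[Zn2+(aq)]) / [Cr3+(aq)]^2.
Substituting the known concentrations and solving, log [Cr2+(aq)] = −1.244 and [Cr2+(aq)] = 0.057 M.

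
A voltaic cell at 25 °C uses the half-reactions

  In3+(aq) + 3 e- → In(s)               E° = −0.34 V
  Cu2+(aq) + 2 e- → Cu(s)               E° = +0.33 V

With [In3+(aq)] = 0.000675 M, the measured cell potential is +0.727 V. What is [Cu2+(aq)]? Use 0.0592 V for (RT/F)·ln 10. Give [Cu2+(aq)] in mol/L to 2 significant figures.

The Cu²⁺/Cu couple has the larger reduction potential, so it is the cathode: E°cell = +0.33 − (−0.34) = +0.67 V and n = 6.
From the Nernst equation, log Q = n(E° − E)/0.0592 = 6·(+0.67 − (+0.727))/0.0592 = −5.777.
The balanced reaction is 3 Cu2+(aq) + 2 In(s) → 3 Cu(s) + 2 In3+(aq), so Q = [In3+(aq)]^2 / [Cu2+(aq)]^3.
Isolating [Cu2+(aq)] in Q = 10^{−5.777} yields log [Cu2+(aq)] = −0.188, i.e. 0.65 M.

0.65 M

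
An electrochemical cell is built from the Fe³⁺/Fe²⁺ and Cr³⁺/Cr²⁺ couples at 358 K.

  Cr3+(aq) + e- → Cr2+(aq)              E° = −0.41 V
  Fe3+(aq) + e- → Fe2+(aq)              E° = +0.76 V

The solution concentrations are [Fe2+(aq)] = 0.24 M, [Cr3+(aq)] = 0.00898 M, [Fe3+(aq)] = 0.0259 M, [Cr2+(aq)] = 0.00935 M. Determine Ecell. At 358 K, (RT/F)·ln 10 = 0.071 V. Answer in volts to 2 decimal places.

The Fe³⁺/Fe²⁺ couple has the more positive E°, so it is the cathode; Cr³⁺/Cr²⁺ is the anode.
The standard potential is +0.76 − (−0.41) = +1.17 V and the balanced reaction transfers n = 1 electron.
Balancing gives Fe3+(aq) + Cr2+(aq) → Fe2+(aq) + Cr3+(aq); hence Q = ([Fe2+(aq)]·[Cr3+(aq)]) / ([Fe3+(aq)]·[Cr2+(aq)]) = 8.9 (log Q = 0.949).
By the Nernst equation, E = +1.17 − (0.071/1)·(0.949) = +1.10 V.

+1.10 V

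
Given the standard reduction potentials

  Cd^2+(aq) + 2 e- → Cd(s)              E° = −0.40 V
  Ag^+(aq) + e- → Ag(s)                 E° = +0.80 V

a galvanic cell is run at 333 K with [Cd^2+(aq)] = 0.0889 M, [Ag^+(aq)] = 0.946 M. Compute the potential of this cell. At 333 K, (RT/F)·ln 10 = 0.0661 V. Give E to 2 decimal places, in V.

+1.23 V

Since E°(Ag⁺/Ag) > E°(Cd²⁺/Cd), Ag⁺/Ag serves as the cathode.
The standard potential is +0.80 − (−0.40) = +1.20 V and the balanced reaction transfers n = 2 electrons.
Balancing gives 2 Ag^+(aq) + Cd(s) → 2 Ag(s) + Cd^2+(aq); hence Q = [Cd^2+(aq)] / [Ag^+(aq)]^2 = 0.0993 (log Q = −1.003).
By the Nernst equation, E = +1.20 − (0.0661/2)·(−1.003) = +1.23 V.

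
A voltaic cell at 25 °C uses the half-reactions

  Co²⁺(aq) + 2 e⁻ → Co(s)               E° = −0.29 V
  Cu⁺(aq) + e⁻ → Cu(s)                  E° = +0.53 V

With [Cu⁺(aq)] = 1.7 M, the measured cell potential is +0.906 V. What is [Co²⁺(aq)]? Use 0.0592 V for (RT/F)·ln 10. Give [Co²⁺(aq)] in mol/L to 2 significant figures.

0.0036 M

The Cu⁺/Cu couple has the larger reduction potential, so it is the cathode: E°cell = +0.53 − (−0.29) = +0.82 V and n = 2.
Rearranging E = E° − (0.0592/n)·log Q gives log Q = 2(+0.82 − (+0.906))/0.0592 = −2.905.
Balancing electrons gives 2 Cu⁺(aq) + Co(s) → 2 Cu(s) + Co²⁺(aq); thus Q = [Co²⁺(aq)] / [Cu⁺(aq)]^2.
Isolating [Co²⁺(aq)] in Q = 10^{−2.905} yields log [Co²⁺(aq)] = −2.444, i.e. 0.0036 M.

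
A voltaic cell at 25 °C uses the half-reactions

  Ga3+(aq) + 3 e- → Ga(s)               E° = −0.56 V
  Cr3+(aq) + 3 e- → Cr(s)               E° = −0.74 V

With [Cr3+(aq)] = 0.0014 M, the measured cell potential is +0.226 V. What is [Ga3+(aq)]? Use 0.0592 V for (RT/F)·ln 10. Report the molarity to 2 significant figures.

0.30 M

The Ga³⁺/Ga couple has the larger reduction potential, so it is the cathode: E°cell = −0.56 − (−0.74) = +0.18 V and n = 3.
From the Nernst equation, log Q = n(E° − E)/0.0592 = 3·(+0.18 − (+0.226))/0.0592 = −2.331.
The balanced reaction is Ga3+(aq) + Cr(s) → Ga(s) + Cr3+(aq), so Q = [Cr3+(aq)] / [Ga3+(aq)].
Substituting the known concentrations and solving, log [Ga3+(aq)] = −0.523 and [Ga3+(aq)] = 0.30 M.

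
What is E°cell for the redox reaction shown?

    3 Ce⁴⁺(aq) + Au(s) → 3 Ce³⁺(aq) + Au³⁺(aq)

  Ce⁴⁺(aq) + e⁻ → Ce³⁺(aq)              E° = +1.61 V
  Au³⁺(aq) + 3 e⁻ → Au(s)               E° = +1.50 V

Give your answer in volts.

+0.11 V

In the reaction as written, Ce⁴⁺(aq) is reduced (cathode) and Au³⁺(aq) is produced by oxidation at the anode.
E°cell = E°(cathode) − E°(anode) = +1.61 − (+1.50) = +0.11 V.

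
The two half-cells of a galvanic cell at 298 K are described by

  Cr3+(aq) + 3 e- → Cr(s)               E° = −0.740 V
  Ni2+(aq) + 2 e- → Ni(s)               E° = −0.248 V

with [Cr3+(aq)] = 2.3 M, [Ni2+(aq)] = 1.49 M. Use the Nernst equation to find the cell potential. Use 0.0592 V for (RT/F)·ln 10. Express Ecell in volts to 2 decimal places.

Since E°(Ni²⁺/Ni) > E°(Cr³⁺/Cr), Ni²⁺/Ni serves as the cathode.
The standard potential is −0.248 − (−0.740) = +0.492 V and the balanced reaction transfers n = 6 electrons.
For the overall reaction 3 Ni2+(aq) + 2 Cr(s) → 3 Ni(s) + 2 Cr3+(aq), Q = [Cr3+(aq)]^2 / [Ni2+(aq)]^3 = 1.6, giving log Q = 0.204.
E = E° − (0.0592/n)·log Q = +0.492 − (0.0592/6)(0.204) = +0.49 V.

+0.49 V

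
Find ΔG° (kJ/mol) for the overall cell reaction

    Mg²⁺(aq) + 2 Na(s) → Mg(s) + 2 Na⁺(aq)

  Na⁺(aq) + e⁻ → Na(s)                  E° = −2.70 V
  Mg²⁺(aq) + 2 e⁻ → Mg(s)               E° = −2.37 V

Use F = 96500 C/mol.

−63.7 kJ/mol

In the reaction as written Mg²⁺(aq) is reduced, so the Mg²⁺/Mg couple is the cathode and Na⁺/Na is the anode.
E°cell = −2.37 − (−2.70) = +0.33 V; balancing electrons gives n = 2.
ΔG° = −nFE°cell = −(2)(96500)(+0.33) J/mol = −63.7 kJ/mol.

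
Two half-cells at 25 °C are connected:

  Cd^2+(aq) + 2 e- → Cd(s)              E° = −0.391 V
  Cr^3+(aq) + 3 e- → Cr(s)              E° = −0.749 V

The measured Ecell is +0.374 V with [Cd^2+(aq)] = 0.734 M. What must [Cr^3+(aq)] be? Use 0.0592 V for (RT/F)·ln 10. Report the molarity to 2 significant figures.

0.097 M

The Cd²⁺/Cd couple has the larger reduction potential, so it is the cathode: E°cell = −0.391 − (−0.749) = +0.358 V and n = 6.
Rearranging E = E° − (0.0592/n)·log Q gives log Q = 6(+0.358 − (+0.374))/0.0592 = −1.622.
For 3 Cd^2+(aq) + 2 Cr(s) → 3 Cd(s) + 2 Cr^3+(aq), the reaction quotient is Q = [Cr^3+(aq)]^2 / [Cd^2+(aq)]^3.
Substituting the known concentrations and solving, log [Cr^3+(aq)] = −1.012 and [Cr^3+(aq)] = 0.097 M.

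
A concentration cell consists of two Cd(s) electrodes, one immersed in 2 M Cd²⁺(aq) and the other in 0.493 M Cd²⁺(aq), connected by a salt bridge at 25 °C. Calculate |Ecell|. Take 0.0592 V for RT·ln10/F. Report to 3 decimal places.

0.018 V

For a concentration cell E°cell = 0, since both electrodes use the same couple.
The compartment with the higher Cd²⁺(aq) concentration (2 M) acts as the cathode; ions are reduced there and produced at the dilute (0.493 M) anode.
With n = 2, Ecell = −(0.0592/2)·log([dilute]/[conc]) = −(0.0592/2)·log(0.493/2) = +0.018 V.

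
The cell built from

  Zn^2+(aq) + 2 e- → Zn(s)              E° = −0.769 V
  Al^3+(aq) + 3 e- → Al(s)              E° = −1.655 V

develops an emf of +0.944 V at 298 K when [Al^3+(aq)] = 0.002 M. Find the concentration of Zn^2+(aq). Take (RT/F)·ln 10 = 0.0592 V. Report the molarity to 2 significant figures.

1.4 M

Zn²⁺/Zn is the cathode (higher E°); E°cell = −0.769 − (−1.655) = +0.886 V with n = 6.
Rearranging E = E° − (0.0592/n)·log Q gives log Q = 6(+0.886 − (+0.944))/0.0592 = −5.878.
The balanced reaction is 3 Zn^2+(aq) + 2 Al(s) → 3 Zn(s) + 2 Al^3+(aq), so Q = [Al^3+(aq)]^2 / [Zn^2+(aq)]^3.
Substituting the known concentrations and solving, log [Zn^2+(aq)] = 0.160 and [Zn^2+(aq)] = 1.4 M.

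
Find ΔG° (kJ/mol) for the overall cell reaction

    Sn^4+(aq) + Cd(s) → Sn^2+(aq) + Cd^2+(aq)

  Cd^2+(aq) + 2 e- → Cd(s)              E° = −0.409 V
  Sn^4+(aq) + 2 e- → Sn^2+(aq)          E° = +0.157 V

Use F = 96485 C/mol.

−109 kJ/mol

In the reaction as written Sn^4+(aq) is reduced, so the Sn⁴⁺/Sn²⁺ couple is the cathode and Cd²⁺/Cd is the anode.
E°cell = +0.157 − (−0.409) = +0.566 V; balancing electrons gives n = 2.
ΔG° = −nFE°cell = −(2)(96485)(+0.566) J/mol = −109 kJ/mol.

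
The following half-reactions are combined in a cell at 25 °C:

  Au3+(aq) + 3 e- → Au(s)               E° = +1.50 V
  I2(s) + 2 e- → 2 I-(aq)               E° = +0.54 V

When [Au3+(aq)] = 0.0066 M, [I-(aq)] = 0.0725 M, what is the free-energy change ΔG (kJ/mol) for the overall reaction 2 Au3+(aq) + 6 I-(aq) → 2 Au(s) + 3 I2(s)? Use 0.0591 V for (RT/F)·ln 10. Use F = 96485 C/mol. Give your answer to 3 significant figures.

−492 kJ/mol

With Au³⁺/Au reduced at the cathode, E°cell = +1.50 − (+0.54) = +0.96 V and n = 6.
Here Q = 1 / ([Au3+(aq)]^2·[I-(aq)]^6) = 1.58×10^11 (log Q = 11.199), giving E = +0.96 − (0.0591/6)·(11.199) = +0.8497 V.
Then ΔG = −nFE = −6 × 96485 × +0.8497 J/mol = −492 kJ/mol.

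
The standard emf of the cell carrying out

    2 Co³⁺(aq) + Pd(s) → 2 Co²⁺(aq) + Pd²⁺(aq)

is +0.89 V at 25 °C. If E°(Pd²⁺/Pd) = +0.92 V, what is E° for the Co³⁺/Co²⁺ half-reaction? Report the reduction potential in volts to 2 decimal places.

+1.81 V

In the reaction as written the Co³⁺/Co²⁺ couple is reduced (cathode) and Pd²⁺/Pd is oxidized (anode), so E°cell = E°(Co³⁺/Co²⁺) − E°(Pd²⁺/Pd).
E°(Co³⁺/Co²⁺) = E°cell + E°(anode) = +0.89 + (+0.92) = +1.81 V.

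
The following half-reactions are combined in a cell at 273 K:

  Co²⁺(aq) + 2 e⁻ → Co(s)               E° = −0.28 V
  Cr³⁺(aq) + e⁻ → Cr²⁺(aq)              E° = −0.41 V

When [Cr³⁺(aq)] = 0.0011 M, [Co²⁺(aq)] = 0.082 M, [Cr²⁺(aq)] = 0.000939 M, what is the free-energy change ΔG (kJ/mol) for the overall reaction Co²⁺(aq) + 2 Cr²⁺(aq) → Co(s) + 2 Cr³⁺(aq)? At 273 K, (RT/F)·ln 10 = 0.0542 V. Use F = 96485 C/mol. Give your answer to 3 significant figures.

With Co²⁺/Co reduced at the cathode, E°cell = −0.28 − (−0.41) = +0.13 V and n = 2.
Here Q = [Cr³⁺(aq)]^2 / ([Co²⁺(aq)]·[Cr²⁺(aq)]^2) = 16.7 (log Q = 1.224), giving E = +0.13 − (0.0542/2)·(1.224) = +0.0968 V.
Finally ΔG = −nFE = −(2)(96485 C/mol)(+0.0968 V) = −18.7 kJ/mol.

−18.7 kJ/mol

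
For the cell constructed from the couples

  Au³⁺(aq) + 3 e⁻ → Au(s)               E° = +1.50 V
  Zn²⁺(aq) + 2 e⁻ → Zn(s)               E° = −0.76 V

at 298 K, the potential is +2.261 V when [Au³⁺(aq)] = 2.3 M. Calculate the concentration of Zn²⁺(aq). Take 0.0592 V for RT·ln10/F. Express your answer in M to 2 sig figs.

1.6 M

Au³⁺/Au is the cathode (higher E°); E°cell = +1.50 − (−0.76) = +2.26 V with n = 6.
Since E = E° − (0.0592/n)·log Q, log Q = n(E° − E)/0.0592 = −0.101.
The balanced reaction is 2 Au³⁺(aq) + 3 Zn(s) → 2 Au(s) + 3 Zn²⁺(aq), so Q = [Zn²⁺(aq)]^3 / [Au³⁺(aq)]^2.
Substituting the known concentrations and solving, log [Zn²⁺(aq)] = 0.207 and [Zn²⁺(aq)] = 1.6 M.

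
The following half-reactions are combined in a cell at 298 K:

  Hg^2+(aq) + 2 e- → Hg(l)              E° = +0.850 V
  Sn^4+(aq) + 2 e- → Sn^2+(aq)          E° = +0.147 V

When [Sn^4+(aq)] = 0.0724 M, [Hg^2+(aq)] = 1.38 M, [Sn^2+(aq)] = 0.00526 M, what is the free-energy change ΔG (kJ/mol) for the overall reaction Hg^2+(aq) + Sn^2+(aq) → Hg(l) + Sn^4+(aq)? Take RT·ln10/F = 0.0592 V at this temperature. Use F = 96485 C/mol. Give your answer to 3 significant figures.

E°cell = +0.850 − (+0.147) = +0.703 V; the balanced reaction transfers n = 2 electrons.
The reaction quotient is [Sn^4+(aq)] / ([Hg^2+(aq)]·[Sn^2+(aq)]) = 9.97; by Nernst, E = +0.703 − (0.0592/2)(0.999) = +0.6734 V.
Then ΔG = −nFE = −2 × 96485 × +0.6734 J/mol = −130 kJ/mol.

−130 kJ/mol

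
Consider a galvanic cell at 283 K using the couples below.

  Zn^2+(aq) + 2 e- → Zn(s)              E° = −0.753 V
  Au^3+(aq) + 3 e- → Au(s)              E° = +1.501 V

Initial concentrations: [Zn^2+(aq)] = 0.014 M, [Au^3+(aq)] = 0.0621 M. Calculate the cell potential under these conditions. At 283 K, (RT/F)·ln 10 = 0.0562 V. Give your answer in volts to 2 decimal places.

+2.28 V

Au³⁺/Au is reduced (cathode, E° = +1.501 V) and Zn²⁺/Zn is oxidized (anode).
E°cell = E°cat − E°an = +1.501 − (−0.753) = +2.254 V; n = 6.
Balancing gives 2 Au^3+(aq) + 3 Zn(s) → 2 Au(s) + 3 Zn^2+(aq); hence Q = [Zn^2+(aq)]^3 / [Au^3+(aq)]^2 = 0.000712 (log Q = −3.148).
Applying E = E° − (RT ln10/nF)·log Q gives +2.254 − (0.0562/6)(−3.148) = +2.28 V.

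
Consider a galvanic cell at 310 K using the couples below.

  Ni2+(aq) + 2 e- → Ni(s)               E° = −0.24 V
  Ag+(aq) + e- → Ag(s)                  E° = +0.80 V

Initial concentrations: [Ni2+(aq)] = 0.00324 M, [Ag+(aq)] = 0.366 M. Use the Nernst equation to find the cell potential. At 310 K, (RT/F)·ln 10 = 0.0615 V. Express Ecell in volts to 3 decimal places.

The Ag⁺/Ag couple has the more positive E°, so it is the cathode; Ni²⁺/Ni is the anode.
E°cell = E°cat − E°an = +0.80 − (−0.24) = +1.04 V; n = 2.
For the overall reaction 2 Ag+(aq) + Ni(s) → 2 Ag(s) + Ni2+(aq), Q = [Ni2+(aq)] / [Ag+(aq)]^2 = 0.0242, giving log Q = −1.616.
E = E° − (0.0615/n)·log Q = +1.04 − (0.0615/2)(−1.616) = +1.090 V.

+1.090 V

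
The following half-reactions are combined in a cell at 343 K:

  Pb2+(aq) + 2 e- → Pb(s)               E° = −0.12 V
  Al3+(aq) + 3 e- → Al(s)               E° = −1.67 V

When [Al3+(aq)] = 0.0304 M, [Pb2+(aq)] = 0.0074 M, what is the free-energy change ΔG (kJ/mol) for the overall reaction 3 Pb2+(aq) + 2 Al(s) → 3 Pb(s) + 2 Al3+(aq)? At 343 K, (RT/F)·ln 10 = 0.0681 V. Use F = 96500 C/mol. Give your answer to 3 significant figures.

E°cell = −0.12 − (−1.67) = +1.55 V; the balanced reaction transfers n = 6 electrons.
Here Q = [Al3+(aq)]^2 / [Pb2+(aq)]^3 = 2.28×10^3 (log Q = 3.358), giving E = +1.55 − (0.0681/6)·(3.358) = +1.5119 V.
ΔG = −nFE = −(6)(96500)(+1.5119) J/mol = −875 kJ/mol.

−875 kJ/mol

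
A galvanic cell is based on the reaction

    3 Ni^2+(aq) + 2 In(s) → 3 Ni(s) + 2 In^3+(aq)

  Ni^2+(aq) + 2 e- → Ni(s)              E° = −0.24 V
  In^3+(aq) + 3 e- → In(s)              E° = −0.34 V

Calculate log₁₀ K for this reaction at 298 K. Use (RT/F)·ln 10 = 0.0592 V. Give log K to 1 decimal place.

The Ni²⁺/Ni couple is reduced (cathode); E°cell = −0.24 − (−0.34) = +0.10 V with n = 6.
At equilibrium E = 0, so log K = nE°cell / 0.0592 = (6)(+0.10) / 0.0592 = 10.1.

log K = 10.1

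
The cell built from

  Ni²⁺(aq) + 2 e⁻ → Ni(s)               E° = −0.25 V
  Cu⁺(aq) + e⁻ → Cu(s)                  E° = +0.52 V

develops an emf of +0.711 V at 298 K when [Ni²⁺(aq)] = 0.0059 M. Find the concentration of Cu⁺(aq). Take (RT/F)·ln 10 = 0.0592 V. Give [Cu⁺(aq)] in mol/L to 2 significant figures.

The Cu⁺/Cu couple has the larger reduction potential, so it is the cathode: E°cell = +0.52 − (−0.25) = +0.77 V and n = 2.
From the Nernst equation, log Q = n(E° − E)/0.0592 = 2·(+0.77 − (+0.711))/0.0592 = 1.993.
Balancing electrons gives 2 Cu⁺(aq) + Ni(s) → 2 Cu(s) + Ni²⁺(aq); thus Q = [Ni²⁺(aq)] / [Cu⁺(aq)]^2.
Isolating [Cu⁺(aq)] in Q = 10^{1.993} yields log [Cu⁺(aq)] = −2.111, i.e. 0.0077 M.

0.0077 M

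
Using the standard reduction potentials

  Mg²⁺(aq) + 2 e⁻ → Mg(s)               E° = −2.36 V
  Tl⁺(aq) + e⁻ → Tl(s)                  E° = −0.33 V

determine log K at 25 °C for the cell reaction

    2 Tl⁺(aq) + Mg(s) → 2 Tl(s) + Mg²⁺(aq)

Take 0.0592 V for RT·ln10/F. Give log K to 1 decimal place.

The Tl⁺/Tl couple is reduced (cathode); E°cell = −0.33 − (−2.36) = +2.03 V with n = 2.
At equilibrium E = 0, so log K = nE°cell / 0.0592 = (2)(+2.03) / 0.0592 = 68.6.

log K = 68.6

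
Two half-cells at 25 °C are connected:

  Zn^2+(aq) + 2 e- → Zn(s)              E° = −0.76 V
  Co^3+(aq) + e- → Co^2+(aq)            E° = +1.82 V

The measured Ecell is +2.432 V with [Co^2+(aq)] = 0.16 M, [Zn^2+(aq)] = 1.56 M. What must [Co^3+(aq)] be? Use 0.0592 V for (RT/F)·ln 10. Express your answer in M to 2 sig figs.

0.00063 M

Co³⁺/Co²⁺ is the cathode (higher E°); E°cell = +1.82 − (−0.76) = +2.58 V with n = 2.
Rearranging E = E° − (0.0592/n)·log Q gives log Q = 2(+2.58 − (+2.432))/0.0592 = 5.000.
The balanced reaction is 2 Co^3+(aq) + Zn(s) → 2 Co^2+(aq) + Zn^2+(aq), so Q = ([Co^2+(aq)]^2·[Zn^2+(aq)]) / [Co^3+(aq)]^2.
Isolating [Co^3+(aq)] in Q = 10^{5.000} yields log [Co^3+(aq)] = −3.199, i.e. 0.00063 M.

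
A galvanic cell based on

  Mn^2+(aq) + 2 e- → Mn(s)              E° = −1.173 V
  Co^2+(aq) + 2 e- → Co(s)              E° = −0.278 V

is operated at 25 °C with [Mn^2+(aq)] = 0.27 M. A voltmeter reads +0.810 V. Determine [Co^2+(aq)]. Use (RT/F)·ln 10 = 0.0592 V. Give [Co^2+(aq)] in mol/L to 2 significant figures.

Co²⁺/Co is the cathode (higher E°); E°cell = −0.278 − (−1.173) = +0.895 V with n = 2.
Since E = E° − (0.0592/n)·log Q, log Q = n(E° − E)/0.0592 = 2.872.
Balancing electrons gives Co^2+(aq) + Mn(s) → Co(s) + Mn^2+(aq); thus Q = [Mn^2+(aq)] / [Co^2+(aq)].
Substituting the known concentrations and solving, log [Co^2+(aq)] = −3.441 and [Co^2+(aq)] = 0.00036 M.

0.00036 M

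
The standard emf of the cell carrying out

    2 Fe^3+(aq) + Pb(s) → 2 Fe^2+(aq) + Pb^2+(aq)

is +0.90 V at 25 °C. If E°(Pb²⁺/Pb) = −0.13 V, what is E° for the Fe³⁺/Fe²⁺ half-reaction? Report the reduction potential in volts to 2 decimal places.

In the reaction as written the Fe³⁺/Fe²⁺ couple is reduced (cathode) and Pb²⁺/Pb is oxidized (anode), so E°cell = E°(Fe³⁺/Fe²⁺) − E°(Pb²⁺/Pb).
E°(Fe³⁺/Fe²⁺) = E°cell + E°(anode) = +0.90 + (−0.13) = +0.77 V.

+0.77 V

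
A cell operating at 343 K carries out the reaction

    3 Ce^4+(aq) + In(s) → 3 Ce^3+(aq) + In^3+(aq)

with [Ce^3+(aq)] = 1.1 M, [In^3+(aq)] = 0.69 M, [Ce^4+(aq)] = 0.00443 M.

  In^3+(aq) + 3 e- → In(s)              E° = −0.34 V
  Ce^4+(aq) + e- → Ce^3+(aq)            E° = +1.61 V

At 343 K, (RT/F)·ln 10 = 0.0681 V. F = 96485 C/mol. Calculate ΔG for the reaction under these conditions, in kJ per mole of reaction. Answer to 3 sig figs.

−518 kJ/mol

With Ce⁴⁺/Ce³⁺ reduced at the cathode, E°cell = +1.61 − (−0.34) = +1.95 V and n = 3.
The reaction quotient is ([Ce^3+(aq)]^3·[In^3+(aq)]) / [Ce^4+(aq)]^3 = 1.06×10^7; by Nernst, E = +1.95 − (0.0681/3)(7.024) = +1.7906 V.
Finally ΔG = −nFE = −(3)(96485 C/mol)(+1.7906 V) = −518 kJ/mol.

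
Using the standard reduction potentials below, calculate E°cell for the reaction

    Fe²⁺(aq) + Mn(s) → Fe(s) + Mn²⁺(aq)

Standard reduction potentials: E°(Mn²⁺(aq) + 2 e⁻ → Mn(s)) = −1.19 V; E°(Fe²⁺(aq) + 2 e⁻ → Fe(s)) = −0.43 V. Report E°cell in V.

+0.76 V

Fe²⁺(aq) gains electrons, so the Fe²⁺/Fe couple is the cathode; the Mn²⁺/Mn couple is the anode.
E°cell = E°(cathode) − E°(anode) = −0.43 − (−1.19) = +0.76 V.
The positive value indicates the reaction is spontaneous as written.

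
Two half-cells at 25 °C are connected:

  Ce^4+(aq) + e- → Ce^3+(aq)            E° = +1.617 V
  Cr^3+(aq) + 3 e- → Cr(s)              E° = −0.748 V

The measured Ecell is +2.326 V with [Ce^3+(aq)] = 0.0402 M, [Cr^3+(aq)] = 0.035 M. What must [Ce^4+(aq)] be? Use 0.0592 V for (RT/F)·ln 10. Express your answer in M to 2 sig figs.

With Ce⁴⁺/Ce³⁺ at the cathode and Cr³⁺/Cr at the anode, E°cell = +1.617 − (−0.748) = +2.365 V (n = 3).
From the Nernst equation, log Q = n(E° − E)/0.0592 = 3·(+2.365 − (+2.326))/0.0592 = 1.976.
Balancing electrons gives 3 Ce^4+(aq) + Cr(s) → 3 Ce^3+(aq) + Cr^3+(aq); thus Q = ([Ce^3+(aq)]^3·[Cr^3+(aq)]) / [Ce^4+(aq)]^3.
Substituting the known concentrations and solving, log [Ce^4+(aq)] = −2.540 and [Ce^4+(aq)] = 0.0029 M.

0.0029 M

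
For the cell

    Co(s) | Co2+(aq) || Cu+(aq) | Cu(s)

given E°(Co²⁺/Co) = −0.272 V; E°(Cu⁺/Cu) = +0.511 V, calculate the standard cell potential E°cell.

By convention the left-hand electrode in cell notation is the anode (oxidation) and the right-hand electrode is the cathode (reduction).
E°cell = E°(right) − E°(left) = +0.511 − (−0.272) = +0.783 V.

+0.783 V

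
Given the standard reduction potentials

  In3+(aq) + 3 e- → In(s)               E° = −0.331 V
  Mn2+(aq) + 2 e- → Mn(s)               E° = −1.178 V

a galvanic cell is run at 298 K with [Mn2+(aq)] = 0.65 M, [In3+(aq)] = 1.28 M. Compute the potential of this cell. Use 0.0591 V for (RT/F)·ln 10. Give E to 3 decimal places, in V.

+0.855 V

Since E°(In³⁺/In) > E°(Mn²⁺/Mn), In³⁺/In serves as the cathode.
E°cell = E°cat − E°an = −0.331 − (−1.178) = +0.847 V; n = 6.
Balancing gives 2 In3+(aq) + 3 Mn(s) → 2 In(s) + 3 Mn2+(aq); hence Q = [Mn2+(aq)]^3 / [In3+(aq)]^2 = 0.168 (log Q = −0.776).
E = E° − (0.0591/n)·log Q = +0.847 − (0.0591/6)(−0.776) = +0.855 V.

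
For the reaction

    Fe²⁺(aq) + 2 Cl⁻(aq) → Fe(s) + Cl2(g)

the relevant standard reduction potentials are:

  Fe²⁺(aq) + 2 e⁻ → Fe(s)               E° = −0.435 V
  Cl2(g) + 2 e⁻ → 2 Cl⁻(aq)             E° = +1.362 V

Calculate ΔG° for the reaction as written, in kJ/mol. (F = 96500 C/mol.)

+347 kJ/mol

In the reaction as written Fe²⁺(aq) is reduced, so the Fe²⁺/Fe couple is the cathode and Cl₂/Cl⁻ is the anode.
E°cell = −0.435 − (+1.362) = −1.797 V; balancing electrons gives n = 2.
ΔG° = −nFE°cell = −(2)(96500)(−1.797) J/mol = +347 kJ/mol.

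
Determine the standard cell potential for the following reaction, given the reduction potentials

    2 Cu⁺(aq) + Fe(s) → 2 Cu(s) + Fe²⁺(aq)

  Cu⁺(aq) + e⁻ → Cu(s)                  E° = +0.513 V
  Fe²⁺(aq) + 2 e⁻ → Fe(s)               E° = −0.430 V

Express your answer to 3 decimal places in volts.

+0.943 V

In the reaction as written, Cu⁺(aq) is reduced (cathode) and Fe²⁺(aq) is produced by oxidation at the anode.
E°cell = E°(cathode) − E°(anode) = +0.513 − (−0.430) = +0.943 V.
The positive value indicates the reaction is spontaneous as written.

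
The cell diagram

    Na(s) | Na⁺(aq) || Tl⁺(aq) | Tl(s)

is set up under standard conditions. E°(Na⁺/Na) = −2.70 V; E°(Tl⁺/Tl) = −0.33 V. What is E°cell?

By convention the left-hand electrode in cell notation is the anode (oxidation) and the right-hand electrode is the cathode (reduction).
E°cell = E°(right) − E°(left) = −0.33 − (−2.70) = +2.37 V.

+2.37 V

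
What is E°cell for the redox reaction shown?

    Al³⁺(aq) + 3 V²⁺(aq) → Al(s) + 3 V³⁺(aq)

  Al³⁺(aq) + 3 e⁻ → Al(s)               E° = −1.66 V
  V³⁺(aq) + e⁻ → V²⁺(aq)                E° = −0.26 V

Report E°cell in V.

In the reaction as written, Al³⁺(aq) is reduced (cathode) and V³⁺(aq) is produced by oxidation at the anode.
E°cell = E°(cathode) − E°(anode) = −1.66 − (−0.26) = −1.40 V.
The negative E°cell means the reaction is non-spontaneous in the direction written.

−1.40 V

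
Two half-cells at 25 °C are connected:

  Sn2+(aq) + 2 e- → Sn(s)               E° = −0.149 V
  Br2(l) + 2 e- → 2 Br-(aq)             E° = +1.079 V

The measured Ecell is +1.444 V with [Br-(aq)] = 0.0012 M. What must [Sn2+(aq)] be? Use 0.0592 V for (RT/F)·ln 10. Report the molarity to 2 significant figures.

Br₂/Br⁻ is the cathode (higher E°); E°cell = +1.079 − (−0.149) = +1.228 V with n = 2.
Since E = E° − (0.0592/n)·log Q, log Q = n(E° − E)/0.0592 = −7.297.
For Br2(l) + Sn(s) → 2 Br-(aq) + Sn2+(aq), the reaction quotient is Q = [Br-(aq)]^2·[Sn2+(aq)].
Substituting the known concentrations and solving, log [Sn2+(aq)] = −1.455 and [Sn2+(aq)] = 0.035 M.

0.035 M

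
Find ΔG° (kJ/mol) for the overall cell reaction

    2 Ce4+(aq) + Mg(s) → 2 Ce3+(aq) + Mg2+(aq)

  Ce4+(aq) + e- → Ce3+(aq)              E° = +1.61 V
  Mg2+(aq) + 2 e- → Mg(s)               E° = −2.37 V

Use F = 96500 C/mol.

In the reaction as written Ce4+(aq) is reduced, so the Ce⁴⁺/Ce³⁺ couple is the cathode and Mg²⁺/Mg is the anode.
E°cell = +1.61 − (−2.37) = +3.98 V; balancing electrons gives n = 2.
ΔG° = −nFE°cell = −(2)(96500)(+3.98) J/mol = −768 kJ/mol.

−768 kJ/mol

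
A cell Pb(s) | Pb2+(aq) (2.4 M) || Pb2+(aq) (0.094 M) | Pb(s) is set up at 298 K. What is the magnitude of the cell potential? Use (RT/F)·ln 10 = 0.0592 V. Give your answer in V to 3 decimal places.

For a concentration cell E°cell = 0, since both electrodes use the same couple.
The compartment with the higher Pb2+(aq) concentration (2.4 M) acts as the cathode; ions are reduced there and produced at the dilute (0.094 M) anode.
With n = 2, Ecell = −(0.0592/2)·log([dilute]/[conc]) = −(0.0592/2)·log(0.094/2.4) = +0.042 V.

0.042 V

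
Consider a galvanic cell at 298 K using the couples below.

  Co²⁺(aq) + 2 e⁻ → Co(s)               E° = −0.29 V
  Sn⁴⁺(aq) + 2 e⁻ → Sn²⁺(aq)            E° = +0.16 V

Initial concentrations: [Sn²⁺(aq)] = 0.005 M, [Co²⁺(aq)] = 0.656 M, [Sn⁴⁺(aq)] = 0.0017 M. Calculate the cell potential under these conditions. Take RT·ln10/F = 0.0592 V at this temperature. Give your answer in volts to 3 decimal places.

Sn⁴⁺/Sn²⁺ is reduced (cathode, E° = +0.16 V) and Co²⁺/Co is oxidized (anode).
E°cell = +0.16 − (−0.29) = +0.45 V, with n = 2 electrons transferred.
Balancing gives Sn⁴⁺(aq) + Co(s) → Sn²⁺(aq) + Co²⁺(aq); hence Q = ([Sn²⁺(aq)]·[Co²⁺(aq)]) / [Sn⁴⁺(aq)] = 1.93 (log Q = 0.285).
By the Nernst equation, E = +0.45 − (0.0592/2)·(0.285) = +0.442 V.

+0.442 V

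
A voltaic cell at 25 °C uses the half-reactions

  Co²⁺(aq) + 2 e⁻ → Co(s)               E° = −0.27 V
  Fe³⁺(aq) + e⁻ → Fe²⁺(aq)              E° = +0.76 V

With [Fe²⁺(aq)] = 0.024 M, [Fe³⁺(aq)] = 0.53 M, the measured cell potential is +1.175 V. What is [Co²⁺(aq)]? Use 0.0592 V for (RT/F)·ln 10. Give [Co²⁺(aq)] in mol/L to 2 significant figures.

0.0062 M

The Fe³⁺/Fe²⁺ couple has the larger reduction potential, so it is the cathode: E°cell = +0.76 − (−0.27) = +1.03 V and n = 2.
Rearranging E = E° − (0.0592/n)·log Q gives log Q = 2(+1.03 − (+1.175))/0.0592 = −4.899.
For 2 Fe³⁺(aq) + Co(s) → 2 Fe²⁺(aq) + Co²⁺(aq), the reaction quotient is Q = ([Fe²⁺(aq)]^2·[Co²⁺(aq)]) / [Fe³⁺(aq)]^2.
Isolating [Co²⁺(aq)] in Q = 10^{−4.899} yields log [Co²⁺(aq)] = −2.211, i.e. 0.0062 M.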